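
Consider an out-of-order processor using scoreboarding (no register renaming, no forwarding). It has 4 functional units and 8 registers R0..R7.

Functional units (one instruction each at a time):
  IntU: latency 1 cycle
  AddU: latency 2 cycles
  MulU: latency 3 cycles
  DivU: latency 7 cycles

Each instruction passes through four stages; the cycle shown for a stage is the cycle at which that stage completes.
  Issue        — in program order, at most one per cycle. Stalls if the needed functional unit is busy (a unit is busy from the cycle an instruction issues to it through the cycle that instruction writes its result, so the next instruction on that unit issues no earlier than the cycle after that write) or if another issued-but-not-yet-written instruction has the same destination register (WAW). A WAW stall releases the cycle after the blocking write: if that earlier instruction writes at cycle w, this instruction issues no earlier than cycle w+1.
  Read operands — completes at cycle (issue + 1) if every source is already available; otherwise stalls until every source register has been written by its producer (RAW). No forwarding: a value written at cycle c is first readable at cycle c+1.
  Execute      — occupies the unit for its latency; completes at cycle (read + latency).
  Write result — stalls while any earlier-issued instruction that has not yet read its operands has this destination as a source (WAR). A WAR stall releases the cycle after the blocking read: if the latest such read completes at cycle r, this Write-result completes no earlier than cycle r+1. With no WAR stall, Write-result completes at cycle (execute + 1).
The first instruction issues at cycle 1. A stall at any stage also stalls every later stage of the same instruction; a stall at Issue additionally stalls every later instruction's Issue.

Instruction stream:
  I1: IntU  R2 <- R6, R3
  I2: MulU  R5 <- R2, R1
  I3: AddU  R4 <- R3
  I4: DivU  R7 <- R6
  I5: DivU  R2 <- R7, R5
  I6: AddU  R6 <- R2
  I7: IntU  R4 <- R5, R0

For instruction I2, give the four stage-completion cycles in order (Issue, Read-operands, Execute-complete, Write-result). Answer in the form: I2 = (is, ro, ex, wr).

I2 = (2, 5, 8, 9)

c1: I1 issues→IntU
c2: I1 reads | I2 issues→MulU
c3: I1 exec-done | I3 issues→AddU
c4: I1 writes R2 | I3 reads | I4 issues→DivU
c5: I2 reads | I4 reads
c6: I3 exec-done
c7: I3 writes R4
c8: I2 exec-done
c9: I2 writes R5
c12: I4 exec-done
c13: I4 writes R7
c14: I5 issues→DivU
c15: I5 reads | I6 issues→AddU
c16: I7 issues→IntU
c17: I7 reads
c18: I7 exec-done
c19: I7 writes R4
c22: I5 exec-done
c23: I5 writes R2
c24: I6 reads
c26: I6 exec-done
c27: I6 writes R6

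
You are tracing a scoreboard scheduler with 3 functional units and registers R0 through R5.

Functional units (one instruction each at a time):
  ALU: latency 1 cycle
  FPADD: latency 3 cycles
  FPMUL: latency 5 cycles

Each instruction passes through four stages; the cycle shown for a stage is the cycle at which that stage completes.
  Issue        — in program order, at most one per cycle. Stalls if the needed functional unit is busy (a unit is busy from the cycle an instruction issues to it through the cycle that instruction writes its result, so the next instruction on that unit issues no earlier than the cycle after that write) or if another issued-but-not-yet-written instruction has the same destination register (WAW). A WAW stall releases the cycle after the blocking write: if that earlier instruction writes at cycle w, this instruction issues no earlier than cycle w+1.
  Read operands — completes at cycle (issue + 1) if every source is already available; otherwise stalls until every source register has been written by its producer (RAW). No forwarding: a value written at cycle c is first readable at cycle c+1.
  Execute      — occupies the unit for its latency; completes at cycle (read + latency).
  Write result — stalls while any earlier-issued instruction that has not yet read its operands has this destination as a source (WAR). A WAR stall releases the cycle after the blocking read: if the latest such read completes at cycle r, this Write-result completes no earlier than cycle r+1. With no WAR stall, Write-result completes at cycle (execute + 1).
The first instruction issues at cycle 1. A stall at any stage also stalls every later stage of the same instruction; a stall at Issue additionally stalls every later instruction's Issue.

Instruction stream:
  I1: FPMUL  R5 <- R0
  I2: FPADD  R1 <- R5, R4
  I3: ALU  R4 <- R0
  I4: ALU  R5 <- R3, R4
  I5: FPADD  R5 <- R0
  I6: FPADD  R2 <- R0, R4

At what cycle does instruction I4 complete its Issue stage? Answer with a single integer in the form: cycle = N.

I1: IS=1 RO=2 EX=7 WR=8
I2: IS=2 RO=9 EX=12 WR=13  [RAW R5: wait I1 write@8]
I3: IS=3 RO=4 EX=5 WR=10  [WAR R4: wait I2 read@9]
I4: IS=11 RO=12 EX=13 WR=14  [struct: ALU busy until I3 writes@10]
I5: IS=15 RO=16 EX=19 WR=20  [WAW R5: wait I4 write@14]
I6: IS=21 RO=22 EX=25 WR=26  [struct: FPADD busy until I5 writes@20]

cycle = 11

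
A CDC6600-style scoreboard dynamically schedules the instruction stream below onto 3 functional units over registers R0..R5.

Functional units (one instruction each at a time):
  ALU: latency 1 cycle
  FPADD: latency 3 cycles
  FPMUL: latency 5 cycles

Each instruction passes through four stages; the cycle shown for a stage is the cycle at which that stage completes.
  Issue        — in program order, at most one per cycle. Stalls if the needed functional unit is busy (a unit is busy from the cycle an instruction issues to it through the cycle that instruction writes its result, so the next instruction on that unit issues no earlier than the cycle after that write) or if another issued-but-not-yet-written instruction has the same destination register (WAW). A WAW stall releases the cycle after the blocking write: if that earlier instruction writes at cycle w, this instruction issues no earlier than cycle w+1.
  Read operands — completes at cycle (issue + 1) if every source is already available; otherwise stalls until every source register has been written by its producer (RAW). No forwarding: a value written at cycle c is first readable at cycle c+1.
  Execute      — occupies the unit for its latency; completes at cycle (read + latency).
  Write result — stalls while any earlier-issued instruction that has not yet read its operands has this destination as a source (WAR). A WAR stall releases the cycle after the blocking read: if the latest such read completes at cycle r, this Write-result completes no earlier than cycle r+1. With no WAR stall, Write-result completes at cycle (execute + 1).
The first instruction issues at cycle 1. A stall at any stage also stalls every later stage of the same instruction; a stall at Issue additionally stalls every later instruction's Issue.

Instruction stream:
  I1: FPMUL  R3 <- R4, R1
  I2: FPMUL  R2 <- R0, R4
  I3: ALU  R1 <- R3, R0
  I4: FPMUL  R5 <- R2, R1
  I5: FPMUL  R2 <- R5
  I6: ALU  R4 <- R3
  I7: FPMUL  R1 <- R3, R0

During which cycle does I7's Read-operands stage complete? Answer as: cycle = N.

cycle = 34

[1] I1 issues→FPMUL
[2] I1 reads
[7] I1 exec-done
[8] I1 writes R3
[9] I2 issues→FPMUL
[10] I2 reads | I3 issues→ALU
[11] I3 reads
[12] I3 exec-done
[13] I3 writes R1
[15] I2 exec-done
[16] I2 writes R2
[17] I4 issues→FPMUL
[18] I4 reads
[23] I4 exec-done
[24] I4 writes R5
[25] I5 issues→FPMUL
[26] I5 reads | I6 issues→ALU
[27] I6 reads
[28] I6 exec-done
[29] I6 writes R4
[31] I5 exec-done
[32] I5 writes R2
[33] I7 issues→FPMUL
[34] I7 reads
[39] I7 exec-done
[40] I7 writes R1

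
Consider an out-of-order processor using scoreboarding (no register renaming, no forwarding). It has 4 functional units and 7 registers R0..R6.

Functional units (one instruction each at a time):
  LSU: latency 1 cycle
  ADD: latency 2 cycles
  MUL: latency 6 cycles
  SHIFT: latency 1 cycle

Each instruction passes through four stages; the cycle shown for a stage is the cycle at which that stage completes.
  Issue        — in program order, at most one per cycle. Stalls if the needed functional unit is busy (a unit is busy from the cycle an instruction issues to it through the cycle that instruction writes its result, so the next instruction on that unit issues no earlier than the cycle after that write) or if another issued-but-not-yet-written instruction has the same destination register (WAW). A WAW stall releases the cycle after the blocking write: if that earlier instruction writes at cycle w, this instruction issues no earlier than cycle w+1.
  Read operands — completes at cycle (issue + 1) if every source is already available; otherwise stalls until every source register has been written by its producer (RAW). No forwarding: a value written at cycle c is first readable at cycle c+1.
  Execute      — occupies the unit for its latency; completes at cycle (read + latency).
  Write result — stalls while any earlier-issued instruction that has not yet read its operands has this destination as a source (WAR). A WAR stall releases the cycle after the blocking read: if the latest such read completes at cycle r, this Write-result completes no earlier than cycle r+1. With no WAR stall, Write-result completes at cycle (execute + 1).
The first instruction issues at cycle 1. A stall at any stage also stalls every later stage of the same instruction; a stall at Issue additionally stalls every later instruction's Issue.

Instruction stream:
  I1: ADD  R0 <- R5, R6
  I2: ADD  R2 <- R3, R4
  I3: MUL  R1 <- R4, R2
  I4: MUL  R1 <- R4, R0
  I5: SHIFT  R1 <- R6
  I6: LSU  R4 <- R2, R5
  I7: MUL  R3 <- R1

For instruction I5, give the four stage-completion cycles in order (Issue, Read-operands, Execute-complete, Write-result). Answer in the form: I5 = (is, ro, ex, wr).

cycle 1: issue I1 (ADD)
cycle 2: I1 read-ops
cycle 4: I1 finished on ADD
cycle 5: I1→R0
cycle 6: issue I2 (ADD)
cycle 7: I2 read-ops | issue I3 (MUL)
cycle 9: I2 finished on ADD
cycle 10: I2→R2
cycle 11: I3 read-ops
cycle 17: I3 finished on MUL
cycle 18: I3→R1
cycle 19: issue I4 (MUL)
cycle 20: I4 read-ops
cycle 26: I4 finished on MUL
cycle 27: I4→R1
cycle 28: issue I5 (SHIFT)
cycle 29: I5 read-ops | issue I6 (LSU)
cycle 30: I5 finished on SHIFT | I6 read-ops | issue I7 (MUL)
cycle 31: I5→R1 | I6 finished on LSU
cycle 32: I6→R4 | I7 read-ops
cycle 38: I7 finished on MUL
cycle 39: I7→R3

I5 = (28, 29, 30, 31)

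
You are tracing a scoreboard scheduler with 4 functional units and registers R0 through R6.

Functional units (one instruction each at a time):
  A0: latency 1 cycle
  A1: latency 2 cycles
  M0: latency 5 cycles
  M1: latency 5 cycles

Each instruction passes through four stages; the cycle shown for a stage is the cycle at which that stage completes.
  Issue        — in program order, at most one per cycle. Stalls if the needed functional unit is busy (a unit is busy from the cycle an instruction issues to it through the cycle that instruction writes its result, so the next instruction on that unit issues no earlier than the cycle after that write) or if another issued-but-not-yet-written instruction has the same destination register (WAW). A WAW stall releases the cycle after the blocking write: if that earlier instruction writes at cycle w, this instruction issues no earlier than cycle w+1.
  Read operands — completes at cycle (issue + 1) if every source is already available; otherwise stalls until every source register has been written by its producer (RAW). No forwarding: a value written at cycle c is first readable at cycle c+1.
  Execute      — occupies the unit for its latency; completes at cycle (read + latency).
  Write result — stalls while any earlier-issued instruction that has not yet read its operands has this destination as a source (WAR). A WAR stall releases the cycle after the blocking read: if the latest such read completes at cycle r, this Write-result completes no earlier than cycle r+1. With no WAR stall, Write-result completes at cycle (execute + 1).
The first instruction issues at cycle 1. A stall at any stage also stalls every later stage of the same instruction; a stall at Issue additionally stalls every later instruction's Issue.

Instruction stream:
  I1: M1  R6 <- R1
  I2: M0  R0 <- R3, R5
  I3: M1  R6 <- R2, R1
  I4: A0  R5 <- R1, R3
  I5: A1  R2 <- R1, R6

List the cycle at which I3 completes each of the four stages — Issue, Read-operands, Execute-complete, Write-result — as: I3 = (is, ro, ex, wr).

I3 = (9, 10, 15, 16)

  I1 | 1 | 2 | 7 | 8
  I2 | 2 | 3 | 8 | 9
  I3 | 9 | 10 | 15 | 16   struct: M1 busy until I1 writes@8
  I4 | 10 | 11 | 12 | 13
  I5 | 11 | 17 | 19 | 20   RAW R6: wait I3 write@16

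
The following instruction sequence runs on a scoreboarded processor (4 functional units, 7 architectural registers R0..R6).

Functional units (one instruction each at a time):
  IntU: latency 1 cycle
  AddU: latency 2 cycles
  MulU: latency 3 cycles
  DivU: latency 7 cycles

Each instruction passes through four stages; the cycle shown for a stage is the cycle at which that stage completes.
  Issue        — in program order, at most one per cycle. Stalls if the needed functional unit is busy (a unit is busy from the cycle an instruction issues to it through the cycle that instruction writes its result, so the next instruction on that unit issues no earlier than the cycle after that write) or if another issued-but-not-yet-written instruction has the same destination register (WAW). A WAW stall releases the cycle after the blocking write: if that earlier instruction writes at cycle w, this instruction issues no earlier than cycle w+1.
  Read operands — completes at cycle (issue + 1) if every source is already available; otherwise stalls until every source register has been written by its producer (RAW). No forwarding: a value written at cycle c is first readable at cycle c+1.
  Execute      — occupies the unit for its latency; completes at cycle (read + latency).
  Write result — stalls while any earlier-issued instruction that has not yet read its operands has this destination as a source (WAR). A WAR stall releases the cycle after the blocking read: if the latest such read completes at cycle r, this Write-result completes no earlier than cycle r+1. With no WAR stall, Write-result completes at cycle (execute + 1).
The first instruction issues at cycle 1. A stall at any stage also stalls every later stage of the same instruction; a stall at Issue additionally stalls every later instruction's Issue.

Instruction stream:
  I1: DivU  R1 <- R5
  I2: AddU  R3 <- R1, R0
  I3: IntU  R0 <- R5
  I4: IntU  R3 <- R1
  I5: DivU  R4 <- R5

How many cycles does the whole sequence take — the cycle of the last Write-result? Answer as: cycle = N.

cycle 1: I1 dispatched to DivU
cycle 2: I1 operands ready, I2 dispatched to AddU
cycle 3: I3 dispatched to IntU
cycle 4: I3 operands ready
cycle 5: I3 complete
cycle 9: I1 complete
cycle 10: R1←I1
cycle 11: I2 operands ready
cycle 12: R0←I3
cycle 13: I2 complete
cycle 14: R3←I2
cycle 15: I4 dispatched to IntU
cycle 16: I4 operands ready, I5 dispatched to DivU
cycle 17: I4 complete, I5 operands ready
cycle 18: R3←I4
cycle 24: I5 complete
cycle 25: R4←I5

cycle = 25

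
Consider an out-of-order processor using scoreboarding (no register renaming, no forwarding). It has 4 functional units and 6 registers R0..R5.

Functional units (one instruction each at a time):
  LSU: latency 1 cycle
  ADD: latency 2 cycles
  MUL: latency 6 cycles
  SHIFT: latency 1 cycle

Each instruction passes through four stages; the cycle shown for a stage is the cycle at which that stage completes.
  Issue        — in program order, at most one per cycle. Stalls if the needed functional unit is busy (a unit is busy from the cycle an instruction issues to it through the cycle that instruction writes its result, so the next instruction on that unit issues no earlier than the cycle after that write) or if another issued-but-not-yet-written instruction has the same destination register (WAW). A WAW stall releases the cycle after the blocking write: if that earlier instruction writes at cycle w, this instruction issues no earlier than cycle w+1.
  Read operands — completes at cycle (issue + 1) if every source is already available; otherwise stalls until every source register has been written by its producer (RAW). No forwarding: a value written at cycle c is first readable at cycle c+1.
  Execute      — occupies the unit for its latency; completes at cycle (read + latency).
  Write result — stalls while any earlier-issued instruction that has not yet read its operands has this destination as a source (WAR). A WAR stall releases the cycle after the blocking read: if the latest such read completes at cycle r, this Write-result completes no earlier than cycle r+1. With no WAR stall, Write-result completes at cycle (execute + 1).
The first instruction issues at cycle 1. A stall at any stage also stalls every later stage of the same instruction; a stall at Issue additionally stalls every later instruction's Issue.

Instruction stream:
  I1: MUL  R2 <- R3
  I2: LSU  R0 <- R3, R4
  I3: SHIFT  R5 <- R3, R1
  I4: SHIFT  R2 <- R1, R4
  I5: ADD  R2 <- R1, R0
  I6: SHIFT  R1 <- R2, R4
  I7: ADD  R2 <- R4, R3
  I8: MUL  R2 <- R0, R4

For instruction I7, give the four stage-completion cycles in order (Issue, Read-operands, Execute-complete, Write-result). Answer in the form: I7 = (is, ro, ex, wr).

I1 -> (1, 2, 8, 9)
I2 -> (2, 3, 4, 5)
I3 -> (3, 4, 5, 6)
I4 -> (10, 11, 12, 13)  // WAW R2: wait I1 write@9
I5 -> (14, 15, 17, 18)  // WAW R2: wait I4 write@13
I6 -> (15, 19, 20, 21)  // RAW R2: wait I5 write@18
I7 -> (19, 20, 22, 23)  // struct: ADD busy until I5 writes@18
I8 -> (24, 25, 31, 32)  // WAW R2: wait I7 write@23

I7 = (19, 20, 22, 23)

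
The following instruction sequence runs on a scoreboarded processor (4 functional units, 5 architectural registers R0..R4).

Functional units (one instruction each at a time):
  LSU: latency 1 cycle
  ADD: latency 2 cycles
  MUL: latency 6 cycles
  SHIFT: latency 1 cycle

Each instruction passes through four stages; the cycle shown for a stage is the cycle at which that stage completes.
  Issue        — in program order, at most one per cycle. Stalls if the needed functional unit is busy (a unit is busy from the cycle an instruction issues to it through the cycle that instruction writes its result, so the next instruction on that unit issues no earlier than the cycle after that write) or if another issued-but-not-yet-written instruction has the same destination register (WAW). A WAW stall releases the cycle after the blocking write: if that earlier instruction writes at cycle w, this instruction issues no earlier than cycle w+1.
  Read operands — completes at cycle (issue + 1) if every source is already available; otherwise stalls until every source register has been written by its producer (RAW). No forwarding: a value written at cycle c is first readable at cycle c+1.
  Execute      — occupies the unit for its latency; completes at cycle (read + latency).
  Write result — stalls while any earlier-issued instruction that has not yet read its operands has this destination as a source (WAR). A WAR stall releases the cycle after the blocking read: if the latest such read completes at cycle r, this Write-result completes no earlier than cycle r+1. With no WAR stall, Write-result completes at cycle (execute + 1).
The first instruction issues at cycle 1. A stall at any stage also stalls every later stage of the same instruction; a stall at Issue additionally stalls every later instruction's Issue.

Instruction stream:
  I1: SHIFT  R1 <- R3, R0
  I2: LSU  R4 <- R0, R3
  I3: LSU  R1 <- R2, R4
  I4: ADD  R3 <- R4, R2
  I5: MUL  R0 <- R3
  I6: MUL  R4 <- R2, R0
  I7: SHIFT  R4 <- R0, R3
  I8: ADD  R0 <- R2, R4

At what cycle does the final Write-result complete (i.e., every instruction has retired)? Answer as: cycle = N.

cycle = 36

[1] I1→SHIFT
[2] I1 RO · I2→LSU
[3] I1 EX · I2 RO
[4] I1 WR R1 · I2 EX
[5] I2 WR R4
[6] I3→LSU
[7] I3 RO · I4→ADD
[8] I3 EX · I4 RO · I5→MUL
[9] I3 WR R1
[10] I4 EX
[11] I4 WR R3
[12] I5 RO
[18] I5 EX
[19] I5 WR R0
[20] I6→MUL
[21] I6 RO
[27] I6 EX
[28] I6 WR R4
[29] I7→SHIFT
[30] I7 RO · I8→ADD
[31] I7 EX
[32] I7 WR R4
[33] I8 RO
[35] I8 EX
[36] I8 WR R0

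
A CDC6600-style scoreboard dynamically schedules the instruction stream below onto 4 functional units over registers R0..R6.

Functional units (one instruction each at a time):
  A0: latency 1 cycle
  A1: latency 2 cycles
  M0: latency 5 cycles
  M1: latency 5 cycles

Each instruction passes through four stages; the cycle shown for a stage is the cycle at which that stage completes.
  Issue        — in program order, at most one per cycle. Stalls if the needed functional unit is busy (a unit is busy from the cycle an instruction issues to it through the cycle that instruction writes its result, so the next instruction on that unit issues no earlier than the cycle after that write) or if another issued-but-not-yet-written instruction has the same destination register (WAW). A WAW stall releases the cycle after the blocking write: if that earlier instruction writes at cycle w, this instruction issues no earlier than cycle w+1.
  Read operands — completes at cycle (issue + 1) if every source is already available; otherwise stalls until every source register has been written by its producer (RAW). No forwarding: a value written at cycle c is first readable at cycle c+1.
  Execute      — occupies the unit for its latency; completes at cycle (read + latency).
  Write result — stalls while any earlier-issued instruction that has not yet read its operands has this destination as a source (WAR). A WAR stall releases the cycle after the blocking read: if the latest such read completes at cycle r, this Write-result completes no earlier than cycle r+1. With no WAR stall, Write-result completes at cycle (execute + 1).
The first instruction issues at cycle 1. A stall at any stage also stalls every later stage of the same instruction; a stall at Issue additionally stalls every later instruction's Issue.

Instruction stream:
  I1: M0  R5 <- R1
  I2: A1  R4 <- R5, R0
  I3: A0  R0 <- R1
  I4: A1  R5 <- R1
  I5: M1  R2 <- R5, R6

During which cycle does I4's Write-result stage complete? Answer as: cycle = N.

[I1] 1/2/7/8
[I2] 2/9/11/12  (RAW R5: wait I1 write@8)
[I3] 3/4/5/10  (WAR R0: wait I2 read@9)
[I4] 13/14/16/17  (struct: A1 busy until I2 writes@12)
[I5] 14/18/23/24  (RAW R5: wait I4 write@17)

cycle = 17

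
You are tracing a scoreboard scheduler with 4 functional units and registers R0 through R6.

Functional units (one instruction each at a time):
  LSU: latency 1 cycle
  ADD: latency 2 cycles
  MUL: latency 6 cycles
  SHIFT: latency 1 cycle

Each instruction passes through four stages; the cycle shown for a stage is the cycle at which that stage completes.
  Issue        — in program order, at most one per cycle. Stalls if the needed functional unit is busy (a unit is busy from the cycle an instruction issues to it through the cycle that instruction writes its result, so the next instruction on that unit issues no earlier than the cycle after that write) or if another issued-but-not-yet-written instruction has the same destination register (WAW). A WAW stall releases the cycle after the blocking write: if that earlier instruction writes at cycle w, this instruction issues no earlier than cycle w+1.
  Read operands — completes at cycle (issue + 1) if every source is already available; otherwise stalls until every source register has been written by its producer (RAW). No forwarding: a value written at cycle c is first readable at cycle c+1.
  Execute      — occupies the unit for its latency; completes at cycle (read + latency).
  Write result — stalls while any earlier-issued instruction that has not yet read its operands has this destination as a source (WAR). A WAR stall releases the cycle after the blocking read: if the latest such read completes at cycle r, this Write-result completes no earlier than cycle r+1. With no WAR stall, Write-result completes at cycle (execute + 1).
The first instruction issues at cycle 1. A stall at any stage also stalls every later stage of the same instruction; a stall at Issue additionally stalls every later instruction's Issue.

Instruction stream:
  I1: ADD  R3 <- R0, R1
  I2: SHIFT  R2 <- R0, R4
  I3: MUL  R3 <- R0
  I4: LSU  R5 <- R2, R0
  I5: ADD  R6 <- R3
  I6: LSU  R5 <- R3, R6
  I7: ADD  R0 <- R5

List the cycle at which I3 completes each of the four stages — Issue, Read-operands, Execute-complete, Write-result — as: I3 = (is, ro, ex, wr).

[1] I1→ADD
[2] I1 RO, I2→SHIFT
[3] I2 RO
[4] I1 EX, I2 EX
[5] I1 WR R3, I2 WR R2
[6] I3→MUL
[7] I3 RO, I4→LSU
[8] I4 RO, I5→ADD
[9] I4 EX
[10] I4 WR R5
[11] I6→LSU
[13] I3 EX
[14] I3 WR R3
[15] I5 RO
[17] I5 EX
[18] I5 WR R6
[19] I6 RO, I7→ADD
[20] I6 EX
[21] I6 WR R5
[22] I7 RO
[24] I7 EX
[25] I7 WR R0

I3 = (6, 7, 13, 14)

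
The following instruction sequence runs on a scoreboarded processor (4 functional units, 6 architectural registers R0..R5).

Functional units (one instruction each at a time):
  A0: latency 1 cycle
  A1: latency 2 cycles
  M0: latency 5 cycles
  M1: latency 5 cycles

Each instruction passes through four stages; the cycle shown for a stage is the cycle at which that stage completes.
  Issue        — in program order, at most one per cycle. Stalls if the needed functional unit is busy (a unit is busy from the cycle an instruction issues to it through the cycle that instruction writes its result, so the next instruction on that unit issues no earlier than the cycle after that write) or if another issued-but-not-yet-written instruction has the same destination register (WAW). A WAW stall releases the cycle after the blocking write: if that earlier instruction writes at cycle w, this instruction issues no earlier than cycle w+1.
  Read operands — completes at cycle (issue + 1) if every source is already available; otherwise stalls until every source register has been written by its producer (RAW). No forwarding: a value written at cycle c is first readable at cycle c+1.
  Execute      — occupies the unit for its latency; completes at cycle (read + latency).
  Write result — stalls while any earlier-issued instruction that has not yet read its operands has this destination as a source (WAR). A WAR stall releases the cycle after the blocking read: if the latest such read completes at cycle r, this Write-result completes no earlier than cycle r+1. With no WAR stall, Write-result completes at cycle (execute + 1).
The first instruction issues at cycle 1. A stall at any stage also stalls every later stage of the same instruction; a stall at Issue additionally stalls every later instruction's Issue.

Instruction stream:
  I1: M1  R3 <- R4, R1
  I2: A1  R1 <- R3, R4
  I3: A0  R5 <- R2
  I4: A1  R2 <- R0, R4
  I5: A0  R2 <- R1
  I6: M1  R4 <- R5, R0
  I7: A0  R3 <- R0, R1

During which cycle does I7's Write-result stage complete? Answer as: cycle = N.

cycle = 25

t=1  I1 issues→M1
t=2  I1 reads | I2 issues→A1
t=3  I3 issues→A0
t=4  I3 reads
t=5  I3 exec-done
t=6  I3 writes R5
t=7  I1 exec-done
t=8  I1 writes R3
t=9  I2 reads
t=11  I2 exec-done
t=12  I2 writes R1
t=13  I4 issues→A1
t=14  I4 reads
t=16  I4 exec-done
t=17  I4 writes R2
t=18  I5 issues→A0
t=19  I5 reads | I6 issues→M1
t=20  I5 exec-done | I6 reads
t=21  I5 writes R2
t=22  I7 issues→A0
t=23  I7 reads
t=24  I7 exec-done
t=25  I6 exec-done | I7 writes R3
t=26  I6 writes R4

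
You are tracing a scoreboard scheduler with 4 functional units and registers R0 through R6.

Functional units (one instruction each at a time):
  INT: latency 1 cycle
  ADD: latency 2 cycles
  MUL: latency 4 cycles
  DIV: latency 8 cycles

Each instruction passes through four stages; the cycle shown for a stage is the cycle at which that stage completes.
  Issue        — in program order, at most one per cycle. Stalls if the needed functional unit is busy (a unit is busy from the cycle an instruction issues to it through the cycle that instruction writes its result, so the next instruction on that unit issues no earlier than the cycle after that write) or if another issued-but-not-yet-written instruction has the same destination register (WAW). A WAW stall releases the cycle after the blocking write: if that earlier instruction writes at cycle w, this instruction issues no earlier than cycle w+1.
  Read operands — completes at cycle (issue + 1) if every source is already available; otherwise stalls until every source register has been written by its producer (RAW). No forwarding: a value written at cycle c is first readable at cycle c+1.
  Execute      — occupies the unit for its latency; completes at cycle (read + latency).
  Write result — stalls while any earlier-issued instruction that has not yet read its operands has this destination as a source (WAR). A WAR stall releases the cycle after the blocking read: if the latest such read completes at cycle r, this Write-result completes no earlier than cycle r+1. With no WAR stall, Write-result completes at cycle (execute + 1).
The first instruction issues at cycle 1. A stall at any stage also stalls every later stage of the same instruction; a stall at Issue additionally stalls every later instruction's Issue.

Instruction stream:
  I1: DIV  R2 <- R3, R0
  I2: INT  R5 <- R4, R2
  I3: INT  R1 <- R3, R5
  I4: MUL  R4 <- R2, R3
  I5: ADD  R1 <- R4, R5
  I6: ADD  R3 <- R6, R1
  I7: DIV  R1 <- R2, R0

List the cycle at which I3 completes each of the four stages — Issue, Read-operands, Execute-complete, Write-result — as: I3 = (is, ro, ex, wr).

t=1  I1→DIV
t=2  I1 RO | I2→INT
t=10  I1 EX
t=11  I1 WR R2
t=12  I2 RO
t=13  I2 EX
t=14  I2 WR R5
t=15  I3→INT
t=16  I3 RO | I4→MUL
t=17  I3 EX | I4 RO
t=18  I3 WR R1
t=19  I5→ADD
t=21  I4 EX
t=22  I4 WR R4
t=23  I5 RO
t=25  I5 EX
t=26  I5 WR R1
t=27  I6→ADD
t=28  I6 RO | I7→DIV
t=29  I7 RO
t=30  I6 EX
t=31  I6 WR R3
t=37  I7 EX
t=38  I7 WR R1

I3 = (15, 16, 17, 18)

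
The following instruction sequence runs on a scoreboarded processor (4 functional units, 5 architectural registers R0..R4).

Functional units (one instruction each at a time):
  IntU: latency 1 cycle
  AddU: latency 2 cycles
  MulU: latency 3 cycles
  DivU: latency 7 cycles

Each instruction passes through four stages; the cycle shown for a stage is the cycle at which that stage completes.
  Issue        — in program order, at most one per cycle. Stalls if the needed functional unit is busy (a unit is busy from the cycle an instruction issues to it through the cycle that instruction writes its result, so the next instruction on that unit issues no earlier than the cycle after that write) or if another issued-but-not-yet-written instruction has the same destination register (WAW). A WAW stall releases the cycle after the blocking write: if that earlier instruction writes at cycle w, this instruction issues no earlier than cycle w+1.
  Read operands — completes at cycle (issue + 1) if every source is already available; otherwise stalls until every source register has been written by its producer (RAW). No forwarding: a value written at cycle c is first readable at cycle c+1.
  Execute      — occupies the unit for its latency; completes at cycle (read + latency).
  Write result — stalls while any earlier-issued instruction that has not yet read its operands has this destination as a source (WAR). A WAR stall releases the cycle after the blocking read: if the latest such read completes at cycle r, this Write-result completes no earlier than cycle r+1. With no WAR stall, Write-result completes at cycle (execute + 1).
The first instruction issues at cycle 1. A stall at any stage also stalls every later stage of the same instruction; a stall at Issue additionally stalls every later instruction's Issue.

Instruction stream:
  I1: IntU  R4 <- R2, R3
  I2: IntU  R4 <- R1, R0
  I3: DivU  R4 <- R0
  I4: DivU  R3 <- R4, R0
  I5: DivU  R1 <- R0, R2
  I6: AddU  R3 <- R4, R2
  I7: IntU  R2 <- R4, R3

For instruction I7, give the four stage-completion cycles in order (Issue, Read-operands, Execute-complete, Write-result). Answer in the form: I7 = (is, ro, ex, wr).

  I1 | 1 | 2 | 3 | 4
  I2 | 5 | 6 | 7 | 8   struct: IntU busy until I1 writes@4
  I3 | 9 | 10 | 17 | 18   WAW R4: wait I2 write@8
  I4 | 19 | 20 | 27 | 28   struct: DivU busy until I3 writes@18
  I5 | 29 | 30 | 37 | 38   struct: DivU busy until I4 writes@28
  I6 | 30 | 31 | 33 | 34
  I7 | 31 | 35 | 36 | 37   RAW R3: wait I6 write@34

I7 = (31, 35, 36, 37)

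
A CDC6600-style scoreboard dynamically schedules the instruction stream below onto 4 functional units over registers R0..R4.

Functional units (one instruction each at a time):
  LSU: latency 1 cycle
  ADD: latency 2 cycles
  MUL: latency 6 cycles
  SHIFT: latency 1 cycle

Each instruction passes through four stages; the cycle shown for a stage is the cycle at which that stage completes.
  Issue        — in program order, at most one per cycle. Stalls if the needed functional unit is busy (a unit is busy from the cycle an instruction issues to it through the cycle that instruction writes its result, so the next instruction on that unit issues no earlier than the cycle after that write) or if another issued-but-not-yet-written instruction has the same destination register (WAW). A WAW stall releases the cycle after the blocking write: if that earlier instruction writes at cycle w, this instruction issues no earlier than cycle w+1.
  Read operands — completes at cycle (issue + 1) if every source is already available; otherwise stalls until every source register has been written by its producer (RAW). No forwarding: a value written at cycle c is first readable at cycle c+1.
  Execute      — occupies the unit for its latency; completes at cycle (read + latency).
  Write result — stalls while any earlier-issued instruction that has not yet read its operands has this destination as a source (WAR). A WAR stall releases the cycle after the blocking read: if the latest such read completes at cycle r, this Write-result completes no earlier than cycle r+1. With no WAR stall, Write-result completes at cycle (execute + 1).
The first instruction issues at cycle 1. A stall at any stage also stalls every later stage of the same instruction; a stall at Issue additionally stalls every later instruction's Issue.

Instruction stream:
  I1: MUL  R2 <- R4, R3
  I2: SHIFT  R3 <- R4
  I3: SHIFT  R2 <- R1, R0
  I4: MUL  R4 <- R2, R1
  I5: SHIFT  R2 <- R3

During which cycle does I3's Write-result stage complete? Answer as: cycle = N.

[I1] 1/2/8/9
[I2] 2/3/4/5
[I3] 10/11/12/13  (WAW R2: wait I1 write@9)
[I4] 11/14/20/21  (RAW R2: wait I3 write@13)
[I5] 14/15/16/17  (struct: SHIFT busy until I3 writes@13)

cycle = 13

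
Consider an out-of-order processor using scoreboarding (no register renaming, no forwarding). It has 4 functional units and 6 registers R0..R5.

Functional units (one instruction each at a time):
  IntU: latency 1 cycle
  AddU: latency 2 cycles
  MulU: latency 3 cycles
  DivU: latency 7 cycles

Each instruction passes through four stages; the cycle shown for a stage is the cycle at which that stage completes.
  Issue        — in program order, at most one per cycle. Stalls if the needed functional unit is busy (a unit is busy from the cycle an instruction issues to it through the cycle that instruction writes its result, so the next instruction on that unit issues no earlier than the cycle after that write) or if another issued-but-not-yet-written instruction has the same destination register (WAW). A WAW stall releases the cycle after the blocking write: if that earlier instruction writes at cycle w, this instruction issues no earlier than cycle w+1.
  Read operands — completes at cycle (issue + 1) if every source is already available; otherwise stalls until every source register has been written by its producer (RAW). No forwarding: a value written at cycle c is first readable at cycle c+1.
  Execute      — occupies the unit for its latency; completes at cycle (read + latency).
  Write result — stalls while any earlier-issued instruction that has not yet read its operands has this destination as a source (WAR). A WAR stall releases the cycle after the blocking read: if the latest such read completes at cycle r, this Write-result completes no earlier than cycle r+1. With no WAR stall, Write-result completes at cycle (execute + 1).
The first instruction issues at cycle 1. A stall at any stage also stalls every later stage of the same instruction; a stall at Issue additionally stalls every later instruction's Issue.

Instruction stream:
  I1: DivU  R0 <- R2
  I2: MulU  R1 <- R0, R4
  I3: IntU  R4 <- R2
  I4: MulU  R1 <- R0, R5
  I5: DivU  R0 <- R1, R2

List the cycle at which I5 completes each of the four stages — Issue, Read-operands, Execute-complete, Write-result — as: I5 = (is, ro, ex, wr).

t=1  I1 dispatched to DivU
t=2  I1 operands ready · I2 dispatched to MulU
t=3  I3 dispatched to IntU
t=4  I3 operands ready
t=5  I3 complete
t=9  I1 complete
t=10  R0←I1
t=11  I2 operands ready
t=12  R4←I3
t=14  I2 complete
t=15  R1←I2
t=16  I4 dispatched to MulU
t=17  I4 operands ready · I5 dispatched to DivU
t=20  I4 complete
t=21  R1←I4
t=22  I5 operands ready
t=29  I5 complete
t=30  R0←I5

I5 = (17, 22, 29, 30)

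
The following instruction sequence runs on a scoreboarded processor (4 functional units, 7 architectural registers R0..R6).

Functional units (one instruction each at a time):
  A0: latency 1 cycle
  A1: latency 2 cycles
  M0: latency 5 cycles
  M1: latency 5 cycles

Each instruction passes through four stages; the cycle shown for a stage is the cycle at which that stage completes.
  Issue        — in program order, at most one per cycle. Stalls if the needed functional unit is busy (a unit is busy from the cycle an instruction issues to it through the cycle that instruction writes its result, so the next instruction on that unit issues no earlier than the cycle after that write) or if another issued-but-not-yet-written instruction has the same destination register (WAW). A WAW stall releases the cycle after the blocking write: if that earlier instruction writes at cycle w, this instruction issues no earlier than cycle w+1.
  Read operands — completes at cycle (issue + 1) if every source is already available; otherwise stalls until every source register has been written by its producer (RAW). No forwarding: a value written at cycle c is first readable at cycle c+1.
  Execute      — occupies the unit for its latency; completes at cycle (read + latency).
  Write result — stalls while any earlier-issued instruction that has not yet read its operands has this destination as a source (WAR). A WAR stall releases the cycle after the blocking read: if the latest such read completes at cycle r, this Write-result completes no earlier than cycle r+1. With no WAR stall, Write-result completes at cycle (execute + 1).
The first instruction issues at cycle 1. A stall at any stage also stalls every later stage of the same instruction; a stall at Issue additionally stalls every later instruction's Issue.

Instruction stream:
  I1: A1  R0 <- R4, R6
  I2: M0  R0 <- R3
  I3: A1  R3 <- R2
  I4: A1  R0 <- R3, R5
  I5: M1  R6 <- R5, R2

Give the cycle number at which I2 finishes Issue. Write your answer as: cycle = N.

  I1 | 1 | 2 | 4 | 5
  I2 | 6 | 7 | 12 | 13   WAW R0: wait I1 write@5
  I3 | 7 | 8 | 10 | 11
  I4 | 14 | 15 | 17 | 18   WAW R0: wait I2 write@13
  I5 | 15 | 16 | 21 | 22

cycle = 6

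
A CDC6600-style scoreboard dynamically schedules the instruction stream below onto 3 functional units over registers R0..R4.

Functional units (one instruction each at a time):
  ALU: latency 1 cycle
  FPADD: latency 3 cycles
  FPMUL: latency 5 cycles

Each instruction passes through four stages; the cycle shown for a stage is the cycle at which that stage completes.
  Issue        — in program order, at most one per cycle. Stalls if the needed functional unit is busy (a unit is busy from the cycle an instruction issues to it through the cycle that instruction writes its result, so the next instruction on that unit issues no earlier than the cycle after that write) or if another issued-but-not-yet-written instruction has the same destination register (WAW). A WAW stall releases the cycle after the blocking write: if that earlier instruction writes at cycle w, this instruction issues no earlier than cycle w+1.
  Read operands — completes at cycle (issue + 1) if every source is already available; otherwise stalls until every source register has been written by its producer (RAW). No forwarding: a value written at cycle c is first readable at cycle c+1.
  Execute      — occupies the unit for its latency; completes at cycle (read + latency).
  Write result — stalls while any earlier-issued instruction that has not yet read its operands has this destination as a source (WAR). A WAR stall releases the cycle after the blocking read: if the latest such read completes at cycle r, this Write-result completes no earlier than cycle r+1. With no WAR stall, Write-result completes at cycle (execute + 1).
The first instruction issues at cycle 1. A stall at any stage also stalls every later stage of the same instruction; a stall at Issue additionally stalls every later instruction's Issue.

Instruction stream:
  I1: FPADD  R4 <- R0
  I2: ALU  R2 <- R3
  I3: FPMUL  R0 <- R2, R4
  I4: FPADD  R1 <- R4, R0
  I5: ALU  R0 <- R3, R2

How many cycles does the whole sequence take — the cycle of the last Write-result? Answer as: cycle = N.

cycle = 18

[1] I1→FPADD
[2] I1 RO · I2→ALU
[3] I2 RO · I3→FPMUL
[4] I2 EX
[5] I1 EX · I2 WR R2
[6] I1 WR R4
[7] I3 RO · I4→FPADD
[12] I3 EX
[13] I3 WR R0
[14] I4 RO · I5→ALU
[15] I5 RO
[16] I5 EX
[17] I4 EX · I5 WR R0
[18] I4 WR R1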